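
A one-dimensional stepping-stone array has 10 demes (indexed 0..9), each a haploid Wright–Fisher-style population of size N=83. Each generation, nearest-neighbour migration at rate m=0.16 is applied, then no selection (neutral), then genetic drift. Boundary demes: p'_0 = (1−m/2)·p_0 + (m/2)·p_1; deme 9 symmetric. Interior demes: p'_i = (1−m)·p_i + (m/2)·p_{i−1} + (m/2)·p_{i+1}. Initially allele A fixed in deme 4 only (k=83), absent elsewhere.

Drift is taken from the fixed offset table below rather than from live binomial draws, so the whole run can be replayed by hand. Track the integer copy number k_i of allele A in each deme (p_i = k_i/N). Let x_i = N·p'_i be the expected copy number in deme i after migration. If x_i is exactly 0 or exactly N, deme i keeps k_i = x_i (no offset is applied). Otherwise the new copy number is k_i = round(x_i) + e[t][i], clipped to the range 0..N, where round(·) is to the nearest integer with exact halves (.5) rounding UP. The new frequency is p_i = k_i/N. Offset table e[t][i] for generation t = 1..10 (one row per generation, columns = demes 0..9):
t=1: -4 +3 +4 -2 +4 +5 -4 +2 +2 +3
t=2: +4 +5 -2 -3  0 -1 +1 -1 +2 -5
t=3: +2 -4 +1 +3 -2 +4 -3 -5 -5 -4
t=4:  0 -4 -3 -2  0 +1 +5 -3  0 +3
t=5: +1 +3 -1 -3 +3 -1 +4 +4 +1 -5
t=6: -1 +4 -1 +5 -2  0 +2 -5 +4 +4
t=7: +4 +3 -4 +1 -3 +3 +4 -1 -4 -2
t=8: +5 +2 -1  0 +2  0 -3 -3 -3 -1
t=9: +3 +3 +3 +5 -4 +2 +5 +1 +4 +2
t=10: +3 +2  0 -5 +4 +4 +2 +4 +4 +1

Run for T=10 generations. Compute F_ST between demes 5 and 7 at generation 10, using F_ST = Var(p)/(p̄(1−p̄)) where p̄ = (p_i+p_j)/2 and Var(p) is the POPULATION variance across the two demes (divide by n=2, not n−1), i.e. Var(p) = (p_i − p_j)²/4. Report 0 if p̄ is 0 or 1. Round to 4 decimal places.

0.1262

t=0: k=[0 0 0 0 83 0 0 0 0 0]
t=1: x=[0.0000 0.0000 0.0000 6.6400 69.7200 6.6400 0.0000 0.0000 0.0000 0.0000] k=[0 0 0 5 74 12 0 0 0 0]
t=2: x=[0.0000 0.0000 0.4000 10.1200 63.5200 16.0000 0.9600 0.0000 0.0000 0.0000] k=[0 0 0 7 64 15 2 0 0 0]
t=3: x=[0.0000 0.0000 0.5600 11.0000 55.5200 17.8800 2.8800 0.1600 0.0000 0.0000] k=[0 0 2 14 54 22 0 0 0 0]
t=4: x=[0.0000 0.1600 2.8000 16.2400 48.2400 22.8000 1.7600 0.0000 0.0000 0.0000] k=[0 0 0 14 48 24 7 0 0 0]
t=5: x=[0.0000 0.0000 1.1200 15.6000 43.3600 24.5600 7.8000 0.5600 0.0000 0.0000] k=[0 0 0 13 46 24 12 5 0 0]
t=6: x=[0.0000 0.0000 1.0400 14.6000 41.6000 24.8000 12.4000 5.1600 0.4000 0.0000] k=[0 0 0 20 40 25 14 0 4 0]
t=7: x=[0.0000 0.0000 1.6000 20.0000 37.2000 25.3200 13.7600 1.4400 3.3600 0.3200] k=[0 0 0 21 34 28 18 0 0 0]
t=8: x=[0.0000 0.0000 1.6800 20.3600 32.4800 27.6800 17.3600 1.4400 0.0000 0.0000] k=[0 0 1 20 34 28 14 0 0 0]
t=9: x=[0.0000 0.0800 2.4400 19.6000 32.4000 27.3600 14.0000 1.1200 0.0000 0.0000] k=[0 3 5 25 28 29 19 2 0 0]
t=10: x=[0.2400 2.9200 6.4400 23.6400 27.8400 28.1200 18.4400 3.2000 0.1600 0.0000] k=[3 5 6 19 32 32 20 7 4 0]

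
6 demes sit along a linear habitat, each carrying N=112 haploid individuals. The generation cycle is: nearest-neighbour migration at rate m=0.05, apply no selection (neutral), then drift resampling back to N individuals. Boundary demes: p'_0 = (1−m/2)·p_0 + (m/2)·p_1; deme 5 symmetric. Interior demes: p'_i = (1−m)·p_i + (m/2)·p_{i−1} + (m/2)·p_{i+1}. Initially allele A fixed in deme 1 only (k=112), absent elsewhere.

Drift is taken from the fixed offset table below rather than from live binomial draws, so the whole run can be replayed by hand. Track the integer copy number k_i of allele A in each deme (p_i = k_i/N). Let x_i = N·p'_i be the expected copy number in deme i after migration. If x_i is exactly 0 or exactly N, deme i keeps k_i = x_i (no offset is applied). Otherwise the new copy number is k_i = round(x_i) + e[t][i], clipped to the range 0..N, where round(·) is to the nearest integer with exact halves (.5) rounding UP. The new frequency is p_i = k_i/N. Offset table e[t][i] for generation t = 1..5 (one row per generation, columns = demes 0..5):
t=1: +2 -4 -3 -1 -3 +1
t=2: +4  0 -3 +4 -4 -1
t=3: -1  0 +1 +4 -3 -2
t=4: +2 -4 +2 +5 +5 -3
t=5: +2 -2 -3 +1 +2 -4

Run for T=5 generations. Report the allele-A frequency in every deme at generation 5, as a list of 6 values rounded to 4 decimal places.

t=0: k=[0 112 0 0 0 0]
t=1: x=[2.8000 106.4000 2.8000 0.0000 0.0000 0.0000] k=[5 102 0 0 0 0]
t=2: x=[7.4250 97.0250 2.5500 0.0000 0.0000 0.0000] k=[11 97 0 0 0 0]
t=3: x=[13.1500 92.4250 2.4250 0.0000 0.0000 0.0000] k=[12 92 3 0 0 0]
t=4: x=[14.0000 87.7750 5.1500 0.0750 0.0000 0.0000] k=[16 84 7 5 0 0]
t=5: x=[17.7000 80.3750 8.8750 4.9250 0.1250 0.0000] k=[20 78 6 6 2 0]

[0.1786, 0.6964, 0.0536, 0.0536, 0.0179, 0.0000]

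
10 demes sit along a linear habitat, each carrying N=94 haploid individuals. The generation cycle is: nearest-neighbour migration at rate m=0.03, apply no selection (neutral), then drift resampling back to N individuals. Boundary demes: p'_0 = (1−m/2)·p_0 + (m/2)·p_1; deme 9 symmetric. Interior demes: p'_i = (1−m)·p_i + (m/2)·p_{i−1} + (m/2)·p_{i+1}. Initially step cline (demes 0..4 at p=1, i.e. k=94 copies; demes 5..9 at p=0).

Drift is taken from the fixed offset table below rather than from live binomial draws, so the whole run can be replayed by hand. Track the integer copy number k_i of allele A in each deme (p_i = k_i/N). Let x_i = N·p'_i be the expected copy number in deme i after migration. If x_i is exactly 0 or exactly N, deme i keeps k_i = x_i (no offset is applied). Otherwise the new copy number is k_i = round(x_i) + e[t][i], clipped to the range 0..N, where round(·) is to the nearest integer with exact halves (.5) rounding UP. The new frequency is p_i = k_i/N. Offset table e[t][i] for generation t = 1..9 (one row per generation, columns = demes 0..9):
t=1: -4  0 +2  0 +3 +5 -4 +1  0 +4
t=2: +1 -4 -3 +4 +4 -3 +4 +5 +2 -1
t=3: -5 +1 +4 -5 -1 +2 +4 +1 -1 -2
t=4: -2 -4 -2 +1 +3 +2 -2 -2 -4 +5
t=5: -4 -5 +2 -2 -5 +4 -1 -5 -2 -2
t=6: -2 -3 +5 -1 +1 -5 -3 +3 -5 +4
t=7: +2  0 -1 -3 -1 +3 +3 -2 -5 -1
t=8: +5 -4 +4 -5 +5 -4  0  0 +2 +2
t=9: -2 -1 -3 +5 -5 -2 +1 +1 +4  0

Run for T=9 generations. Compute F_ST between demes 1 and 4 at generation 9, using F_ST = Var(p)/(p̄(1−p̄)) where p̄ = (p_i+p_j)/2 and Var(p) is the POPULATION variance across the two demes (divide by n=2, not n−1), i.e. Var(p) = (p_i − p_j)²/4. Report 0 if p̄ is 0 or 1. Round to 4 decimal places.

t=0: k=[94 94 94 94 94 0 0 0 0 0]
t=1: x=[94.0000 94.0000 94.0000 94.0000 92.5900 1.4100 0.0000 0.0000 0.0000 0.0000] k=[94 94 94 94 94 6 0 0 0 0]
t=2: x=[94.0000 94.0000 94.0000 94.0000 92.6800 7.2300 0.0900 0.0000 0.0000 0.0000] k=[94 94 94 94 94 4 4 0 0 0]
t=3: x=[94.0000 94.0000 94.0000 94.0000 92.6500 5.3500 3.9400 0.0600 0.0000 0.0000] k=[94 94 94 94 92 7 8 1 0 0]
t=4: x=[94.0000 94.0000 94.0000 93.9700 90.7550 8.2900 7.8800 1.0900 0.0150 0.0000] k=[94 94 94 94 94 10 6 0 0 0]
t=5: x=[94.0000 94.0000 94.0000 94.0000 92.7400 11.2000 5.9700 0.0900 0.0000 0.0000] k=[94 94 94 94 88 15 5 0 0 0]
t=6: x=[94.0000 94.0000 94.0000 93.9100 86.9950 15.9450 5.0750 0.0750 0.0000 0.0000] k=[94 94 94 93 88 11 2 3 0 0]
t=7: x=[94.0000 94.0000 93.9850 92.9400 86.9200 12.0200 2.1500 2.9400 0.0450 0.0000] k=[94 94 93 90 86 15 5 1 0 0]
t=8: x=[94.0000 93.9850 92.9700 89.9850 84.9950 15.9150 5.0900 1.0450 0.0150 0.0000] k=[94 90 94 85 90 12 5 1 2 0]
t=9: x=[93.9400 90.1200 93.8050 85.2100 88.7550 13.0650 5.0450 1.0750 1.9550 0.0300] k=[92 89 91 90 84 11 6 2 6 0]

0.0096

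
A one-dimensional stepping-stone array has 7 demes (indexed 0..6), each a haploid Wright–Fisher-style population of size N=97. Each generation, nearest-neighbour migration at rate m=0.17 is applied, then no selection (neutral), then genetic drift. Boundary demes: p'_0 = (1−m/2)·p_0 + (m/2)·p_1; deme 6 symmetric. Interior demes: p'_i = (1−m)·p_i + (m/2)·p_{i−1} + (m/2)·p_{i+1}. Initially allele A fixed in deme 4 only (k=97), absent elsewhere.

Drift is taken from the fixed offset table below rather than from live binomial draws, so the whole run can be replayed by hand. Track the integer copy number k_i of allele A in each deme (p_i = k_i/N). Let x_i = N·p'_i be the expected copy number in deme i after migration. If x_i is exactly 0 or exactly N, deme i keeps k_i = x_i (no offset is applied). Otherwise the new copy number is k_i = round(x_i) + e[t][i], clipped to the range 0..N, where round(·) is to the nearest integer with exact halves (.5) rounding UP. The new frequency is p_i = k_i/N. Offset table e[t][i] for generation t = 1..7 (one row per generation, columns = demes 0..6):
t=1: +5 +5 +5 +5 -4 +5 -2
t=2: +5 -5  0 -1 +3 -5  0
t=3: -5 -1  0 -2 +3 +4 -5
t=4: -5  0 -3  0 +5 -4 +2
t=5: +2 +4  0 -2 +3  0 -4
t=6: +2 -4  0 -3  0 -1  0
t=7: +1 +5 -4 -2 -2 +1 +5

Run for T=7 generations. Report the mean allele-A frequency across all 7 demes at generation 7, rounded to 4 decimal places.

0.1429

t=0: k=[0 0 0 0 97 0 0]
t=1: x=[0.0000 0.0000 0.0000 8.2450 80.5100 8.2450 0.0000] k=[0 0 0 13 77 13 0]
t=2: x=[0.0000 0.0000 1.1050 17.3350 66.1200 17.3350 1.1050] k=[0 0 1 16 69 12 1]
t=3: x=[0.0000 0.0850 2.1900 19.2300 59.6500 15.9100 1.9350] k=[0 0 2 17 63 20 0]
t=4: x=[0.0000 0.1700 3.1050 19.6350 55.4350 21.9550 1.7000] k=[0 0 0 20 60 18 4]
t=5: x=[0.0000 0.0000 1.7000 21.7000 53.0300 20.3800 5.1900] k=[0 0 2 20 56 20 1]
t=6: x=[0.0000 0.1700 3.3600 21.5300 49.8800 21.4450 2.6150] k=[0 0 3 19 50 20 3]
t=7: x=[0.0000 0.2550 4.1050 20.2750 44.8150 21.1050 4.4450] k=[0 5 0 18 43 22 9]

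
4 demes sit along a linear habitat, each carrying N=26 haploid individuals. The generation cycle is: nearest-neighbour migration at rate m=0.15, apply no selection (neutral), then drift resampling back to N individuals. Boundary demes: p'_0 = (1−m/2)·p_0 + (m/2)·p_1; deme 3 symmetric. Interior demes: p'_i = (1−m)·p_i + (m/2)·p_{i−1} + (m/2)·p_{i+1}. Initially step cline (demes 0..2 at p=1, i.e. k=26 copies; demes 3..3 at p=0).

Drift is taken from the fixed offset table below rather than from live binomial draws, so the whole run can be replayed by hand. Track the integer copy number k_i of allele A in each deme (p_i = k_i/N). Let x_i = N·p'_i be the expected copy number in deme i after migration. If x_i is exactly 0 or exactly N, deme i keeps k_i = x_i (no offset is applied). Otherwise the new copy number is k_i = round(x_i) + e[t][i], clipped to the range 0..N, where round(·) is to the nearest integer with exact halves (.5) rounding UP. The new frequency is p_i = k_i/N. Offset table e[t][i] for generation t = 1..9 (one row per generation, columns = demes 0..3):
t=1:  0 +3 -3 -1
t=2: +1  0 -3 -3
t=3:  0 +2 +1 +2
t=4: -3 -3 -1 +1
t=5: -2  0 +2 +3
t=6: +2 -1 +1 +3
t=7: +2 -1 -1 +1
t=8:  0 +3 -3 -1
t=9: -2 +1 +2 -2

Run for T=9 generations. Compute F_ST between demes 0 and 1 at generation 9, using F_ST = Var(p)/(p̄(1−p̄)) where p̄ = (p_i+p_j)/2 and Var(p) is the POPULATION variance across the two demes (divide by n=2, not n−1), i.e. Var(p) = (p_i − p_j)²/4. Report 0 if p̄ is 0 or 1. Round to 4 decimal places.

t=0: k=[26 26 26 0]
t=1: x=[26.0000 26.0000 24.0500 1.9500] k=[26 26 21 1]
t=2: x=[26.0000 25.6250 19.8750 2.5000] k=[26 26 17 0]
t=3: x=[26.0000 25.3250 16.4000 1.2750] k=[26 26 17 3]
t=4: x=[26.0000 25.3250 16.6250 4.0500] k=[26 22 16 5]
t=5: x=[25.7000 21.8500 15.6250 5.8250] k=[24 22 18 9]
t=6: x=[23.8500 21.8500 17.6250 9.6750] k=[26 21 19 13]
t=7: x=[25.6250 21.2250 18.7000 13.4500] k=[26 20 18 14]
t=8: x=[25.5500 20.3000 17.8500 14.3000] k=[26 23 15 13]
t=9: x=[25.7750 22.6250 15.4500 13.1500] k=[24 24 17 11]

0.0000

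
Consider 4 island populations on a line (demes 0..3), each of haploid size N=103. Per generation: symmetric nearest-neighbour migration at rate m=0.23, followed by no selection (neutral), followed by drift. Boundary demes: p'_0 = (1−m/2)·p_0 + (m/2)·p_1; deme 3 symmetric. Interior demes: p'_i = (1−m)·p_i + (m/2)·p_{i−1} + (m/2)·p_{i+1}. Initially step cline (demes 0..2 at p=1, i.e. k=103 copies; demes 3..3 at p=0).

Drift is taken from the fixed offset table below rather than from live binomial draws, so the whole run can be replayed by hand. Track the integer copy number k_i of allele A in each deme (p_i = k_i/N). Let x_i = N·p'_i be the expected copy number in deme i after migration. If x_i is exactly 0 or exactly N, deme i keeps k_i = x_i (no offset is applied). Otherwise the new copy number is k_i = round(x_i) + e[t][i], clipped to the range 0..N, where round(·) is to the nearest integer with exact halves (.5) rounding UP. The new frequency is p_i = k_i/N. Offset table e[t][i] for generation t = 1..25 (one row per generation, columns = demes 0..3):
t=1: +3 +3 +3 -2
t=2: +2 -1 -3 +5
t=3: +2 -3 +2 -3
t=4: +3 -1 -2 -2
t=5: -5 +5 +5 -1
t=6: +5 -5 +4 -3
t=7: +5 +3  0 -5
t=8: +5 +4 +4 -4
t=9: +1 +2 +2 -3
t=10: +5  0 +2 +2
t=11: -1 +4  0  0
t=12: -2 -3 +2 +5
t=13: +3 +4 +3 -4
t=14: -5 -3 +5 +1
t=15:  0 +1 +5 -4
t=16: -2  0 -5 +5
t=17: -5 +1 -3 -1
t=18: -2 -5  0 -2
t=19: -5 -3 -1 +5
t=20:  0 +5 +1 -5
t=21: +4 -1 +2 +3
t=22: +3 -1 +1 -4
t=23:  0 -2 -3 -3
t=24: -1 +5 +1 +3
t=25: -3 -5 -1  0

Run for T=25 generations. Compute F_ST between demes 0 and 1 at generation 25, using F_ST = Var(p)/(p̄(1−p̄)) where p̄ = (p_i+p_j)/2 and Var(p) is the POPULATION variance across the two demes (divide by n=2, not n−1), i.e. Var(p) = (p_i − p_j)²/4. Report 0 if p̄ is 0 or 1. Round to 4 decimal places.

0.0013

t=0: k=[103 103 103 0]
t=1: x=[103.0000 103.0000 91.1550 11.8450] k=[103 103 94 10]
t=2: x=[103.0000 101.9650 85.3750 19.6600] k=[103 101 82 25]
t=3: x=[102.7700 99.0450 77.6300 31.5550] k=[103 96 80 29]
t=4: x=[102.1950 94.9650 75.9750 34.8650] k=[103 94 74 33]
t=5: x=[101.9650 92.7350 71.5850 37.7150] k=[97 98 77 37]
t=6: x=[97.1150 95.4700 74.8150 41.6000] k=[102 90 79 39]
t=7: x=[100.6200 90.1150 75.6650 43.6000] k=[103 93 76 39]
t=8: x=[101.8500 92.1950 73.7000 43.2550] k=[103 96 78 39]
t=9: x=[102.1950 94.7350 75.5850 43.4850] k=[103 97 78 40]
t=10: x=[102.3100 95.5050 75.8150 44.3700] k=[103 96 78 46]
t=11: x=[102.1950 94.7350 76.3900 49.6800] k=[101 99 76 50]
t=12: x=[100.7700 96.5850 75.6550 52.9900] k=[99 94 78 58]
t=13: x=[98.4250 92.7350 77.5400 60.3000] k=[101 97 81 56]
t=14: x=[100.5400 95.6200 79.9650 58.8750] k=[96 93 85 60]
t=15: x=[95.6550 92.4250 83.0450 62.8750] k=[96 93 88 59]
t=16: x=[95.6550 92.7700 85.2400 62.3350] k=[94 93 80 67]
t=17: x=[93.8850 91.6200 80.0000 68.4950] k=[89 93 77 67]
t=18: x=[89.4600 90.7000 77.6900 68.1500] k=[87 86 78 66]
t=19: x=[86.8850 85.1950 77.5400 67.3800] k=[82 82 77 72]
t=20: x=[82.0000 81.4250 77.0000 72.5750] k=[82 86 78 68]
t=21: x=[82.4600 84.6200 77.7700 69.1500] k=[86 84 80 72]
t=22: x=[85.7700 83.7700 79.5400 72.9200] k=[89 83 81 69]
t=23: x=[88.3100 83.4600 79.8500 70.3800] k=[88 81 77 67]
t=24: x=[87.1950 81.3450 76.3100 68.1500] k=[86 86 77 71]
t=25: x=[86.0000 84.9650 77.3450 71.6900] k=[83 80 76 72]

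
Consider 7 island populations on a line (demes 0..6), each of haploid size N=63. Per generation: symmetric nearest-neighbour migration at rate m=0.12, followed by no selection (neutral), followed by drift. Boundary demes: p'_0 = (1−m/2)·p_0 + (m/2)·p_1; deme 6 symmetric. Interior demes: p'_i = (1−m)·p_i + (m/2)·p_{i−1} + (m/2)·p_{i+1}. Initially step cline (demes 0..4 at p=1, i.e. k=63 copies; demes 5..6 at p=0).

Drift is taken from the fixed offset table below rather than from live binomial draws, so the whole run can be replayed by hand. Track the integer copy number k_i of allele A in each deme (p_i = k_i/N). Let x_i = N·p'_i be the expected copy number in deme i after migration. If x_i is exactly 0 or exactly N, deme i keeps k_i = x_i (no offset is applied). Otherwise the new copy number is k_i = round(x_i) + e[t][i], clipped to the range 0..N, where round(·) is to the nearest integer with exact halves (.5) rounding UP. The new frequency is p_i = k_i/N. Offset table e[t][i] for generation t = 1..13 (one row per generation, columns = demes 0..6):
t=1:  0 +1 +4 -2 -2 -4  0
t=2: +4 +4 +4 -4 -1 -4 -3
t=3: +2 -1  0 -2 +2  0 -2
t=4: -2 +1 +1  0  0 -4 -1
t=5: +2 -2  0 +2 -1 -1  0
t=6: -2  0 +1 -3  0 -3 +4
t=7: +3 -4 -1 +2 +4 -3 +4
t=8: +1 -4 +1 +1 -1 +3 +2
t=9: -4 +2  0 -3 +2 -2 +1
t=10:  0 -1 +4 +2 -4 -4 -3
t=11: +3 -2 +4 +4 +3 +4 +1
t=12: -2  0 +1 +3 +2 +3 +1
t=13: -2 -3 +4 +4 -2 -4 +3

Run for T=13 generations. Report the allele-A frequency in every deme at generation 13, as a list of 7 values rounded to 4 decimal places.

t=0: k=[63 63 63 63 63 0 0]
t=1: x=[63.0000 63.0000 63.0000 63.0000 59.2200 3.7800 0.0000] k=[63 63 63 63 57 0 0]
t=2: x=[63.0000 63.0000 63.0000 62.6400 53.9400 3.4200 0.0000] k=[63 63 63 59 53 0 0]
t=3: x=[63.0000 63.0000 62.7600 58.8800 50.1800 3.1800 0.0000] k=[63 63 63 57 52 3 0]
t=4: x=[63.0000 63.0000 62.6400 57.0600 49.3600 5.7600 0.1800] k=[63 63 63 57 49 2 0]
t=5: x=[63.0000 63.0000 62.6400 56.8800 46.6600 4.7000 0.1200] k=[63 63 63 59 46 4 0]
t=6: x=[63.0000 63.0000 62.7600 58.4600 44.2600 6.2800 0.2400] k=[63 63 63 55 44 3 4]
t=7: x=[63.0000 63.0000 62.5200 54.8200 42.2000 5.5200 3.9400] k=[63 63 62 57 46 3 8]
t=8: x=[63.0000 62.9400 61.7600 56.6400 44.0800 5.8800 7.7000] k=[63 59 63 58 43 9 10]
t=9: x=[62.7600 59.4800 62.4600 57.4000 41.8600 11.1000 9.9400] k=[59 61 62 54 44 9 11]
t=10: x=[59.1200 60.9400 61.4600 53.8800 42.5000 11.2200 10.8800] k=[59 60 63 56 39 7 8]
t=11: x=[59.0600 60.1200 62.4000 55.4000 38.1000 8.9800 7.9400] k=[62 58 63 59 41 13 9]
t=12: x=[61.7600 58.5400 62.4600 58.1600 40.4000 14.4400 9.2400] k=[60 59 63 61 42 17 10]
t=13: x=[59.9400 59.3000 62.6400 59.9800 41.6400 18.0800 10.4200] k=[58 56 63 63 40 14 13]

[0.9206, 0.8889, 1.0000, 1.0000, 0.6349, 0.2222, 0.2063]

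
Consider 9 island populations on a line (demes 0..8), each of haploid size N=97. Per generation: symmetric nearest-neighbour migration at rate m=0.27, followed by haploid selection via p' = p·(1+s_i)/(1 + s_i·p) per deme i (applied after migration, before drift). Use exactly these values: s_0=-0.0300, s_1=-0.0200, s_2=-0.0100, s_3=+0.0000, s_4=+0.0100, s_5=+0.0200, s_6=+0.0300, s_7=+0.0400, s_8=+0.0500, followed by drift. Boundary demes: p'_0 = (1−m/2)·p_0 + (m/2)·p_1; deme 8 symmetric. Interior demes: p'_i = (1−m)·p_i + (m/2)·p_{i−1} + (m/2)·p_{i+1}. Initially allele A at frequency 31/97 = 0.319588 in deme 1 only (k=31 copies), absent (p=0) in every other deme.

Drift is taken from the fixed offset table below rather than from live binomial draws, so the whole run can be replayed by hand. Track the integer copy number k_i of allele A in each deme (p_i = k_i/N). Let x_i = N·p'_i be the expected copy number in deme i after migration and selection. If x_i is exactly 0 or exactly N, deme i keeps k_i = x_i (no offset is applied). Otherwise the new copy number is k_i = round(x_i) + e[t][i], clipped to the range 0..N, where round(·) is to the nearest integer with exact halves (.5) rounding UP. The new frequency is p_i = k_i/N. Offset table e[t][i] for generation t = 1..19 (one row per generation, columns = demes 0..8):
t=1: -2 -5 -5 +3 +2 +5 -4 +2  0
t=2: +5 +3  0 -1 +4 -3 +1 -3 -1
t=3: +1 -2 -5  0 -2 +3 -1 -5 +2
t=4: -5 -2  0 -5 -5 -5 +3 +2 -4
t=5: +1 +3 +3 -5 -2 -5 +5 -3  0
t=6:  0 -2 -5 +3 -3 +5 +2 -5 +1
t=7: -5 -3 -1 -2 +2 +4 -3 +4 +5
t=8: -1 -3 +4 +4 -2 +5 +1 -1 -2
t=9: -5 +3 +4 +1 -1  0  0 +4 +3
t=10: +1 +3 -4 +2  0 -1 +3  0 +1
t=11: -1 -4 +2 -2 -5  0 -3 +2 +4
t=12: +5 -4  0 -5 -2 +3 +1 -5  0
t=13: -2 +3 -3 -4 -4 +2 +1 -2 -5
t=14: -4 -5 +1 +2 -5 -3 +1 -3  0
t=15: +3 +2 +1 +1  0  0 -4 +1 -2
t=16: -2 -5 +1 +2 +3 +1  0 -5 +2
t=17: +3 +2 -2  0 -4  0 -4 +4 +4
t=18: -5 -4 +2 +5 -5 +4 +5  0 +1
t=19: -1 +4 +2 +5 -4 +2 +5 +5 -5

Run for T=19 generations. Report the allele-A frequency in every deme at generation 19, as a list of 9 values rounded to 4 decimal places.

t=0: k=[0 31 0 0 0 0 0 0 0]
t=1: x=[4.0647 22.2814 4.1449 0.0000 0.0000 0.0000 0.0000 0.0000 0.0000] k=[2 17 0 0 0 0 0 0 0]
t=2: x=[3.9091 12.4590 2.2726 0.0000 0.0000 0.0000 0.0000 0.0000 0.0000] k=[9 15 2 0 0 0 0 0 0]
t=3: x=[9.5447 12.2176 3.4514 0.2700 0.0000 0.0000 0.0000 0.0000 0.0000] k=[11 10 0 0 0 0 0 0 0]
t=4: x=[10.5746 8.6249 1.3367 0.0000 0.0000 0.0000 0.0000 0.0000 0.0000] k=[6 7 1 0 0 0 0 0 0]
t=5: x=[5.9623 5.9413 1.6585 0.1350 0.0000 0.0000 0.0000 0.0000 0.0000] k=[7 9 5 0 0 0 0 0 0]
t=6: x=[7.0678 8.0398 4.8188 0.6750 0.0000 0.0000 0.0000 0.0000 0.0000] k=[7 6 0 4 0 0 0 0 0]
t=7: x=[6.6732 5.2242 1.3367 2.9200 0.5454 0.0000 0.0000 0.0000 0.0000] k=[2 2 0 1 3 0 0 0 0]
t=8: x=[1.9412 1.6960 0.4010 1.1350 2.3477 0.4131 0.0000 0.0000 0.0000] k=[1 0 4 5 0 5 0 0 0]
t=9: x=[0.8393 0.6616 3.5604 4.1900 1.3633 3.7202 0.6951 0.0000 0.0000] k=[0 4 8 5 0 4 1 0 0]
t=10: x=[0.5239 3.9232 6.9895 4.7300 1.2270 3.1141 1.3076 0.1404 0.0000] k=[2 7 3 7 1 2 4 0 0]
t=11: x=[2.5969 5.6761 4.0409 5.6500 1.9641 2.1767 3.2825 0.5615 0.0000] k=[2 2 6 4 0 2 0 3 0]
t=12: x=[1.9412 2.4905 5.1409 3.7300 0.8180 1.4888 0.6951 2.2755 0.4252] k=[7 0 5 0 0 4 2 0 0]
t=13: x=[5.8844 1.5881 3.6149 0.6750 0.5454 3.2517 2.0587 0.2808 0.0000] k=[4 5 1 0 0 5 3 0 0]
t=14: x=[4.0161 4.2423 1.3912 0.1350 0.6817 4.1326 2.9483 0.4211 0.0000] k=[0 0 2 2 0 1 4 0 0]
t=15: x=[0.0000 0.2646 1.7130 1.7300 0.4090 1.2951 3.1437 0.5615 0.0000] k=[0 2 3 3 0 1 0 2 0]
t=16: x=[0.2619 1.8284 2.8372 2.5950 0.5454 0.7445 0.4171 1.5175 0.2835] k=[0 0 4 5 4 2 0 0 2]
t=17: x=[0.0000 0.5293 3.5604 4.7300 3.9021 2.0392 0.2781 0.2808 1.8149] k=[0 3 2 5 0 2 0 4 6]
t=18: x=[0.3929 2.4120 2.5153 3.9200 0.9544 1.4888 0.8341 3.8732 5.9988] k=[0 0 5 9 0 5 6 4 7]
t=19: x=[0.0000 0.6616 4.8188 7.2450 1.9085 4.5450 5.7529 4.8526 6.9013] k=[0 5 7 12 0 7 11 10 2]

[0.0000, 0.0515, 0.0722, 0.1237, 0.0000, 0.0722, 0.1134, 0.1031, 0.0206]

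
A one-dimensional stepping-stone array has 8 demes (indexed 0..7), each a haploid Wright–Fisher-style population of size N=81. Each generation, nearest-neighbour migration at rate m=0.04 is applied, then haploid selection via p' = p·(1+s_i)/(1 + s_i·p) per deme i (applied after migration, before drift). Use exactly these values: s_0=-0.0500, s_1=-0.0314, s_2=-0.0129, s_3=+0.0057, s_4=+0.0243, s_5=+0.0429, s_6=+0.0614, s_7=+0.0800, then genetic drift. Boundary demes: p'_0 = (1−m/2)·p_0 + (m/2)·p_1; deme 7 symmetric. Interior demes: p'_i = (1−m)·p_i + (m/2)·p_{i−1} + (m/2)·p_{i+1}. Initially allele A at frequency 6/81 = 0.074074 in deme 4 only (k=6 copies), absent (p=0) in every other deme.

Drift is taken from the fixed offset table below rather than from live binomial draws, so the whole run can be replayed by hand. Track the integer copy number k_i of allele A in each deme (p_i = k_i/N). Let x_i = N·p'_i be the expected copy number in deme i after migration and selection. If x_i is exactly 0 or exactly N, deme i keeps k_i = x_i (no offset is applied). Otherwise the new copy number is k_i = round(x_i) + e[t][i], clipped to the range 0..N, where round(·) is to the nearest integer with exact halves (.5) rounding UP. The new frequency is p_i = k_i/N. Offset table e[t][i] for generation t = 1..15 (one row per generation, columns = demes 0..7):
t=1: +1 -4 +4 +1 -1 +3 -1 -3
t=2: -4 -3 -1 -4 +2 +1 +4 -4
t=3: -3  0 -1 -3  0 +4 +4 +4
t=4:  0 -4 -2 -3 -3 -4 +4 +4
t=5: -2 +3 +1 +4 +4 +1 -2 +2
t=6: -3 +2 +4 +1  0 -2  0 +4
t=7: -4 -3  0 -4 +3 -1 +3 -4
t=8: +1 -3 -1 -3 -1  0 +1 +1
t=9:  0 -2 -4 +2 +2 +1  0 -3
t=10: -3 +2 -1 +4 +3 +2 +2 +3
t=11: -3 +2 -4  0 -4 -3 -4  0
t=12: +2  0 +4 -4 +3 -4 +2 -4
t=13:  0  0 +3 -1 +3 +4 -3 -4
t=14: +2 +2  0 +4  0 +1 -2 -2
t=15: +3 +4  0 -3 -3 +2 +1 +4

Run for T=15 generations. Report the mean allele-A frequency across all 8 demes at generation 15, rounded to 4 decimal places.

t=0: k=[0 0 0 0 6 0 0 0]
t=1: x=[0.0000 0.0000 0.0000 0.1207 5.8898 0.1251 0.0000 0.0000] k=[0 0 0 1 5 3 0 0]
t=2: x=[0.0000 0.0000 0.0197 1.0660 4.9913 3.1029 0.0637 0.0000] k=[0 0 0 0 7 4 4 0]
t=3: x=[0.0000 0.0000 0.0000 0.1408 6.9511 4.2251 4.1484 0.0864] k=[0 0 0 0 7 8 8 4]
t=4: x=[0.0000 0.0000 0.0000 0.1408 7.0327 8.2873 8.3561 4.3887] k=[0 0 0 0 4 4 12 8]
t=5: x=[0.0000 0.0000 0.0000 0.0805 4.0105 4.3289 12.3718 8.6573] k=[0 0 0 4 8 5 10 11]
t=6: x=[0.0000 0.0000 0.0790 4.0217 8.0321 5.3667 10.4505 11.7312] k=[0 0 4 5 8 3 10 16]
t=7: x=[0.0000 0.0775 3.8916 5.0669 8.0117 3.3732 10.5132 16.8856] k=[0 0 4 1 11 2 14 13]
t=8: x=[0.0000 0.0775 3.8125 1.2671 10.8435 2.5206 14.4333 13.8831] k=[0 0 3 0 10 3 15 15]
t=9: x=[0.0000 0.0581 2.8442 0.2615 9.8661 3.5187 15.4929 15.9635] k=[0 0 0 2 12 5 15 13]
t=10: x=[0.0000 0.0000 0.0395 2.1720 11.9017 5.5534 15.4929 13.9041] k=[0 0 0 6 15 8 17 17]
t=11: x=[0.0000 0.0000 0.1185 6.0919 14.9708 8.6389 17.6280 18.0568] k=[0 0 0 6 11 6 14 18]
t=12: x=[0.0000 0.0000 0.1185 6.0116 11.0267 6.5070 14.6204 19.0170] k=[0 0 4 2 14 3 17 15]
t=13: x=[0.0000 0.0775 3.8323 2.2926 13.8129 3.6434 17.4831 16.0054] k=[0 0 7 1 17 8 14 12]
t=14: x=[0.0000 0.1356 6.6602 1.4481 16.8177 8.6182 14.5373 12.8504] k=[0 2 7 5 17 10 13 11]
t=15: x=[0.0380 1.9969 6.7789 5.3081 16.9394 10.5804 13.5595 11.7946] k=[3 6 7 2 14 13 15 16]

0.1173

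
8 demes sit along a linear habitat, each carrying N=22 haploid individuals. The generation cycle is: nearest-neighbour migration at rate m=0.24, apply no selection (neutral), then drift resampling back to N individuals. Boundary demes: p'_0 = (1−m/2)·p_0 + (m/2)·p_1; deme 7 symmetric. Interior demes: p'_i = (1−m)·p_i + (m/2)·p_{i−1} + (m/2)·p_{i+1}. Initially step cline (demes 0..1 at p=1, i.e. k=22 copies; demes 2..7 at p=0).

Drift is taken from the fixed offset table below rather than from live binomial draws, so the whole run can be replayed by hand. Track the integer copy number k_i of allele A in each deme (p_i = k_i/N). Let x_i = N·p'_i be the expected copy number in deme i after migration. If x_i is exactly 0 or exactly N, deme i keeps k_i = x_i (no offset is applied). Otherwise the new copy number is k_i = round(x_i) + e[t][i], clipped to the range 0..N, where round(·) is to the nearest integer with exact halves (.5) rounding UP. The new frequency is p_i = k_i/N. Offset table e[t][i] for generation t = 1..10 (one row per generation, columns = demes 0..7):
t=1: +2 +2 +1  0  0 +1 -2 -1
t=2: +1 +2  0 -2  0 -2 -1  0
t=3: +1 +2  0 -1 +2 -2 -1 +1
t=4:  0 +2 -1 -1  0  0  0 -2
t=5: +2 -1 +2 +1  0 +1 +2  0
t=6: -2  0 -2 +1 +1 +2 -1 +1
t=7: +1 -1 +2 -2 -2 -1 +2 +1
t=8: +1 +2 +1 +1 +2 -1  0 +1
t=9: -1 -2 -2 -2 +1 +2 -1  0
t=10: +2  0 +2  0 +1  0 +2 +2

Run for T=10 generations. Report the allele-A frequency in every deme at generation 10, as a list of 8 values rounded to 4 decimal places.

[1.0000, 0.7273, 0.5455, 0.1818, 0.1818, 0.0909, 0.0909, 0.0000]

t=0: k=[22 22 0 0 0 0 0 0]
t=1: x=[22.0000 19.3600 2.6400 0.0000 0.0000 0.0000 0.0000 0.0000] k=[22 21 4 0 0 0 0 0]
t=2: x=[21.8800 19.0800 5.5600 0.4800 0.0000 0.0000 0.0000 0.0000] k=[22 21 6 0 0 0 0 0]
t=3: x=[21.8800 19.3200 7.0800 0.7200 0.0000 0.0000 0.0000 0.0000] k=[22 21 7 0 0 0 0 0]
t=4: x=[21.8800 19.4400 7.8400 0.8400 0.0000 0.0000 0.0000 0.0000] k=[22 21 7 0 0 0 0 0]
t=5: x=[21.8800 19.4400 7.8400 0.8400 0.0000 0.0000 0.0000 0.0000] k=[22 18 10 2 0 0 0 0]
t=6: x=[21.5200 17.5200 10.0000 2.7200 0.2400 0.0000 0.0000 0.0000] k=[20 18 8 4 1 0 0 0]
t=7: x=[19.7600 17.0400 8.7200 4.1200 1.2400 0.1200 0.0000 0.0000] k=[21 16 11 2 0 0 0 0]
t=8: x=[20.4000 16.0000 10.5200 2.8400 0.2400 0.0000 0.0000 0.0000] k=[21 18 12 4 2 0 0 0]
t=9: x=[20.6400 17.6400 11.7600 4.7200 2.0000 0.2400 0.0000 0.0000] k=[20 16 10 3 3 2 0 0]
t=10: x=[19.5200 15.7600 9.8800 3.8400 2.8800 1.8800 0.2400 0.0000] k=[22 16 12 4 4 2 2 0]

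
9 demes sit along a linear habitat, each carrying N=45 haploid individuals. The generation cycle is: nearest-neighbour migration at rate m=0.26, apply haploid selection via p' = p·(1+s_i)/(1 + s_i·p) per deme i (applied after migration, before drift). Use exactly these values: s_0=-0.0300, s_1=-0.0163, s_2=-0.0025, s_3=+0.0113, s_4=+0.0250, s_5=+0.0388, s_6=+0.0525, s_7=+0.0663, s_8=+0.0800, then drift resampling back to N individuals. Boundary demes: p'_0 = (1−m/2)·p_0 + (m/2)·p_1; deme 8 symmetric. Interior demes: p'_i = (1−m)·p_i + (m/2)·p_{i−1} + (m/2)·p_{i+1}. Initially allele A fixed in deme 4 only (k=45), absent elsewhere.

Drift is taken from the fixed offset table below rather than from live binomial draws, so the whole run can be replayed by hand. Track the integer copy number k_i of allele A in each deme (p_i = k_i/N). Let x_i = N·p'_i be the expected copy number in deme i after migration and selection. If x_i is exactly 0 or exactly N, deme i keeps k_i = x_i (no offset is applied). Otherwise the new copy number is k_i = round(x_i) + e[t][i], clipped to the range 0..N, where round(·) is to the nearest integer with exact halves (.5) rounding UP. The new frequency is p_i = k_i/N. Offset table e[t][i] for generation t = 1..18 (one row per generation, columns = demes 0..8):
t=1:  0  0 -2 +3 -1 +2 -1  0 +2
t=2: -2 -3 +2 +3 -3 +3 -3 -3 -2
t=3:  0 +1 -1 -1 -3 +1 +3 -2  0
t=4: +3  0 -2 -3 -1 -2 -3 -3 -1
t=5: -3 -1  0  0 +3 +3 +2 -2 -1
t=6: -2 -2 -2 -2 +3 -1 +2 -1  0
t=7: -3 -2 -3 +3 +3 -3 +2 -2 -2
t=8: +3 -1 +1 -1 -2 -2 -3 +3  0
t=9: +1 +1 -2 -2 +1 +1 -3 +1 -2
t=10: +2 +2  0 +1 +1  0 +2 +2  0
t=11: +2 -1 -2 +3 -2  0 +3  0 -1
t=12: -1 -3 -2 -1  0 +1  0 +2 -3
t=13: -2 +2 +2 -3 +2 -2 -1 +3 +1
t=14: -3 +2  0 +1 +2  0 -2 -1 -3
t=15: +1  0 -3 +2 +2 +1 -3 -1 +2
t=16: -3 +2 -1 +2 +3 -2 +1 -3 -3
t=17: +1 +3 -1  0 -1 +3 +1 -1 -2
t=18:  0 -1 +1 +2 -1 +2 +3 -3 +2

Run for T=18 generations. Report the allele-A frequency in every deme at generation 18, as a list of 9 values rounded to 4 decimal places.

[0.0667, 0.1111, 0.1333, 0.3111, 0.3556, 0.4000, 0.3111, 0.0667, 0.0889]

t=0: k=[0 0 0 0 45 0 0 0 0]
t=1: x=[0.0000 0.0000 0.0000 5.9074 33.5125 6.0465 0.0000 0.0000 0.0000] k=[0 0 0 9 33 8 0 0 0]
t=2: x=[0.0000 0.0000 1.1672 11.0434 26.8978 10.5136 1.0933 0.0000 0.0000] k=[0 0 3 14 24 14 0 0 0]
t=3: x=[0.0000 0.3837 4.0308 13.9780 21.6773 13.8421 1.9115 0.0000 0.0000] k=[0 1 3 13 19 15 5 0 0]
t=4: x=[0.1261 1.1120 4.0308 12.5816 17.9658 14.5928 5.9077 0.6924 0.0000] k=[3 1 2 10 17 13 3 0 0]
t=5: x=[2.6627 1.3680 2.9032 9.9569 15.8224 12.5618 4.0966 0.4156 0.0000] k=[0 0 3 10 19 16 6 0 0]
t=6: x=[0.0000 0.3837 3.5119 10.3493 17.7045 15.4742 6.8105 0.8308 0.0000] k=[0 0 2 8 21 14 9 0 0]
t=7: x=[0.0000 0.2558 2.5141 8.9906 18.6692 14.6334 8.8378 1.2454 0.0000] k=[0 0 0 12 22 12 11 0 0]
t=8: x=[0.0000 0.0000 1.5562 11.8378 19.6730 13.5274 10.0950 1.5216 0.0000] k=[0 0 3 11 18 12 7 5 0]
t=9: x=[0.0000 0.3837 3.6416 10.9629 16.5676 12.4702 7.7115 4.8825 0.7012] k=[0 1 2 9 18 13 5 6 0]
t=10: x=[0.1261 0.9841 2.7735 9.3429 16.4368 12.9584 6.4475 5.3871 0.8412] k=[2 3 3 10 17 13 8 7 1]
t=11: x=[2.0690 2.8262 3.9011 10.0877 15.8224 13.2226 8.8790 6.7082 1.9163] k=[4 2 2 13 14 13 12 7 1]
t=12: x=[3.6369 2.2250 3.4221 11.7975 13.9768 13.3547 11.9230 7.2521 1.9163] k=[3 0 1 11 14 14 12 9 0]
t=13: x=[2.5361 0.5116 2.1648 10.1782 13.8456 14.1060 12.3225 8.6601 1.2610] k=[1 3 4 7 16 12 11 12 2]
t=14: x=[1.2232 2.8262 4.2504 7.8526 14.5521 12.7347 11.6975 11.0980 3.5432] k=[0 5 4 9 17 13 10 10 1]
t=15: x=[0.6308 4.1576 4.7693 9.4738 15.6914 13.4868 10.8045 9.2945 2.3346] k=[2 4 2 11 18 14 8 8 4]
t=16: x=[2.1955 3.4276 3.4221 10.8321 16.8293 14.1060 9.1473 7.8890 4.8427] k=[0 5 2 13 20 12 10 5 2]
t=17: x=[0.6308 3.9010 3.8113 12.5816 18.3176 13.1312 10.0024 5.5656 2.5703] k=[2 7 3 13 17 16 11 5 1]
t=18: x=[2.5750 5.7471 4.8092 12.3203 16.6079 15.8688 11.2974 5.5656 1.6372] k=[3 5 6 14 16 18 14 3 4]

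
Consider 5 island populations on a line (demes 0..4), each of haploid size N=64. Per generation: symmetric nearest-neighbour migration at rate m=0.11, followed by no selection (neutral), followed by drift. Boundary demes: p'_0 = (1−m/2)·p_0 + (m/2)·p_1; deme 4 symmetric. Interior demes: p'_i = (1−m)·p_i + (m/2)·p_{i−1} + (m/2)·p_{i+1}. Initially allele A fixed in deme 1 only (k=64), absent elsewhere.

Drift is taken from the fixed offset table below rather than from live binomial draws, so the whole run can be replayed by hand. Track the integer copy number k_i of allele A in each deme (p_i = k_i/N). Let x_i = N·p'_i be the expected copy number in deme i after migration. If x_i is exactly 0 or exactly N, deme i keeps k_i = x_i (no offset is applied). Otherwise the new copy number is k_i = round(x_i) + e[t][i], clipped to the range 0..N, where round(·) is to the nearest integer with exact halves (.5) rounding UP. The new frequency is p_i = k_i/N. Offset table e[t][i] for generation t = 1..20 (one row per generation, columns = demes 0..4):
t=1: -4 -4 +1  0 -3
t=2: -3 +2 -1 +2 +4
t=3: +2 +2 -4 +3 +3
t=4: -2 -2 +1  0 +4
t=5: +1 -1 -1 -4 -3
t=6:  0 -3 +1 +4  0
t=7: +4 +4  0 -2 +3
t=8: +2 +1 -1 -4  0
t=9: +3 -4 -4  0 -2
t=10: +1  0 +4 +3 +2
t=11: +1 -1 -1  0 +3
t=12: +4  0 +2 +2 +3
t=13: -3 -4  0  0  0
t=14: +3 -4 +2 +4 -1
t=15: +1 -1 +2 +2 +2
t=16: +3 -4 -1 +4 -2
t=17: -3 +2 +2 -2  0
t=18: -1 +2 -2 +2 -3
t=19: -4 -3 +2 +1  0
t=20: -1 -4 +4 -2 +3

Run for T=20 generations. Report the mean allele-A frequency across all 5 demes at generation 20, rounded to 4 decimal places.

t=0: k=[0 64 0 0 0]
t=1: x=[3.5200 56.9600 3.5200 0.0000 0.0000] k=[0 53 5 0 0]
t=2: x=[2.9150 47.4450 7.3650 0.2750 0.0000] k=[0 49 6 2 0]
t=3: x=[2.6950 43.9400 8.1450 2.1100 0.1100] k=[5 46 4 5 3]
t=4: x=[7.2550 41.4350 6.3650 4.8350 3.1100] k=[5 39 7 5 7]
t=5: x=[6.8700 35.3700 8.6500 5.2200 6.8900] k=[8 34 8 1 4]
t=6: x=[9.4300 31.1400 9.0450 1.5500 3.8350] k=[9 28 10 6 4]
t=7: x=[10.0450 25.9650 10.7700 6.1100 4.1100] k=[14 30 11 4 7]
t=8: x=[14.8800 28.0750 11.6600 4.5500 6.8350] k=[17 29 11 1 7]
t=9: x=[17.6600 27.3500 11.4400 1.8800 6.6700] k=[21 23 7 2 5]
t=10: x=[21.1100 22.0100 7.6050 2.4400 4.8350] k=[22 22 12 5 7]
t=11: x=[22.0000 21.4500 12.1650 5.4950 6.8900] k=[23 20 11 5 10]
t=12: x=[22.8350 19.6700 11.1650 5.6050 9.7250] k=[27 20 13 8 13]
t=13: x=[26.6150 20.0000 13.1100 8.5500 12.7250] k=[24 16 13 9 13]
t=14: x=[23.5600 16.2750 12.9450 9.4400 12.7800] k=[27 12 15 13 12]
t=15: x=[26.1750 12.9900 14.7250 13.0550 12.0550] k=[27 12 17 15 14]
t=16: x=[26.1750 13.1000 16.6150 15.0550 14.0550] k=[29 9 16 19 12]
t=17: x=[27.9000 10.4850 15.7800 18.4500 12.3850] k=[25 12 18 16 12]
t=18: x=[24.2850 13.0450 17.5600 15.8900 12.2200] k=[23 15 16 18 9]
t=19: x=[22.5600 15.4950 16.0550 17.3950 9.4950] k=[19 12 18 18 9]
t=20: x=[18.6150 12.7150 17.6700 17.5050 9.4950] k=[18 9 22 16 12]

0.2406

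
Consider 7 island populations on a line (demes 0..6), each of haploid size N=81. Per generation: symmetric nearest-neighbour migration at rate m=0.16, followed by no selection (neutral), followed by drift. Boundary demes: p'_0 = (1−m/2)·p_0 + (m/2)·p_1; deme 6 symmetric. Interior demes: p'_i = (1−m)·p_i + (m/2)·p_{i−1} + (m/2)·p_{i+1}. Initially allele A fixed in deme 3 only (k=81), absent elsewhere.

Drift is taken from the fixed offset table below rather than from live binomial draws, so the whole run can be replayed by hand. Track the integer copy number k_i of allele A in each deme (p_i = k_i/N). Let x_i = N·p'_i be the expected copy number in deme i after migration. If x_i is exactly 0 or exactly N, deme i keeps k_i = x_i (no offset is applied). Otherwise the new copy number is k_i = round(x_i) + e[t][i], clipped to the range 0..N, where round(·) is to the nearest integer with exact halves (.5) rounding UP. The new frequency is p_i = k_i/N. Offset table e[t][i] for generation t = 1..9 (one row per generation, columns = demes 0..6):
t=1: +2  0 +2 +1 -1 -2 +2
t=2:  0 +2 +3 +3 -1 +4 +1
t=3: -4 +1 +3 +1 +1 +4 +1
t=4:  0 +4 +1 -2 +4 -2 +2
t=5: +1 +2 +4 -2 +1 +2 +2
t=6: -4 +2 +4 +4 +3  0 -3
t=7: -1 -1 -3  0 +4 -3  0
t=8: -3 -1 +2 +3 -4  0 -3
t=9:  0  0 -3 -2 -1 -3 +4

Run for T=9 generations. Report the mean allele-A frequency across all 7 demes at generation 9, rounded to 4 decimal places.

t=0: k=[0 0 0 81 0 0 0]
t=1: x=[0.0000 0.0000 6.4800 68.0400 6.4800 0.0000 0.0000] k=[0 0 8 69 5 0 0]
t=2: x=[0.0000 0.6400 12.2400 59.0000 9.7200 0.4000 0.0000] k=[0 3 15 62 9 4 0]
t=3: x=[0.2400 3.7200 17.8000 54.0000 12.8400 4.0800 0.3200] k=[0 5 21 55 14 8 1]
t=4: x=[0.4000 5.8800 22.4400 49.0000 16.8000 7.9200 1.5600] k=[0 10 23 47 21 6 4]
t=5: x=[0.8000 10.2400 23.8800 43.0000 21.8800 7.0400 4.1600] k=[2 12 28 41 23 9 6]
t=6: x=[2.8000 12.4800 27.7600 38.5200 23.3200 9.8800 6.2400] k=[0 14 32 43 26 10 3]
t=7: x=[1.1200 14.3200 31.4400 40.7600 26.0800 10.7200 3.5600] k=[0 13 28 41 30 8 4]
t=8: x=[1.0400 13.1600 27.8400 39.0800 29.1200 9.4400 4.3200] k=[0 12 30 42 25 9 1]
t=9: x=[0.9600 12.4800 29.5200 39.6800 25.0800 9.6400 1.6400] k=[1 12 27 38 24 7 6]

0.2028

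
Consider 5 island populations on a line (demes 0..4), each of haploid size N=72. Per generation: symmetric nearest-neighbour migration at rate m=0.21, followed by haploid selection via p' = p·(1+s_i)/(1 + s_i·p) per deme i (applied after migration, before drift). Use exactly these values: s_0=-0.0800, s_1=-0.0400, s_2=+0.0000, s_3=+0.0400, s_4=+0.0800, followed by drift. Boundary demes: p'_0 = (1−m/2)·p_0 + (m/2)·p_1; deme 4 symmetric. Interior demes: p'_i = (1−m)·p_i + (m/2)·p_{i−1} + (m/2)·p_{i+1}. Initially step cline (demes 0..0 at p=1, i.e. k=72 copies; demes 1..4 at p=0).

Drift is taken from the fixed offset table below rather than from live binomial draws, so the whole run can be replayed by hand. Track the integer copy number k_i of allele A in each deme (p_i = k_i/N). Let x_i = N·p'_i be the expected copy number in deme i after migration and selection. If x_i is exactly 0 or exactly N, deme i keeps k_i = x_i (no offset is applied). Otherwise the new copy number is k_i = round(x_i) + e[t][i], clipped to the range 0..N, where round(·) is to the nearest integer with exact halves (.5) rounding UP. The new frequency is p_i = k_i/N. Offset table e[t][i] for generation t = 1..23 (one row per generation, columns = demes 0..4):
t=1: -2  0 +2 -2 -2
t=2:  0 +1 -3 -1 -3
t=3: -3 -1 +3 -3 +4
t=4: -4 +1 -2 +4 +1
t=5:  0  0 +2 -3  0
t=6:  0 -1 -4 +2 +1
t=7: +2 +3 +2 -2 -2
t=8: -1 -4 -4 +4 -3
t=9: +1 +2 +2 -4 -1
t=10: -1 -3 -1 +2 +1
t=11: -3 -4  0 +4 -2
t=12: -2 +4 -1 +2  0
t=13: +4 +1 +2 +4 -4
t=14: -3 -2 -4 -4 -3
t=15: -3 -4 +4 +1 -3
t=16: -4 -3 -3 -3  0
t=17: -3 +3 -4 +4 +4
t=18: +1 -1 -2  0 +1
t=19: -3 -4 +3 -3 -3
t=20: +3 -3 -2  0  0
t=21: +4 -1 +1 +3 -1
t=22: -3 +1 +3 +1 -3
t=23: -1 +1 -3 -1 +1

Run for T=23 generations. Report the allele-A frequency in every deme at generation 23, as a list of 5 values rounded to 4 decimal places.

[0.0000, 0.0278, 0.0417, 0.0833, 0.0556]

t=0: k=[72 0 0 0 0]
t=1: x=[63.8570 7.2882 0.0000 0.0000 0.0000] k=[62 7 0 0 0]
t=2: x=[55.1738 11.6362 0.7350 0.0000 0.0000] k=[55 13 0 0 0]
t=3: x=[49.3148 15.5417 1.3650 0.0000 0.0000] k=[46 15 4 0 0]
t=4: x=[41.2863 16.5734 4.7350 0.4367 0.0000] k=[37 18 3 4 0]
t=5: x=[33.5079 17.8660 4.6800 3.6070 0.4534] k=[34 18 7 1 0]
t=6: x=[30.8420 17.9689 7.5250 1.5847 0.1134] k=[31 17 4 4 1]
t=7: x=[28.0892 16.5783 5.3650 3.8246 1.4181] k=[30 20 7 2 0]
t=8: x=[27.5192 19.1066 7.8400 2.4045 0.2267] k=[27 15 4 6 0]
t=9: x=[24.3780 14.6235 5.3650 5.3511 0.6799] k=[25 17 7 1 0]
t=10: x=[22.8403 16.2702 7.4200 1.5847 0.1134] k=[22 13 6 4 1]
t=11: x=[19.8346 12.7754 6.5250 4.0421 1.4181] k=[17 9 7 8 0]
t=12: x=[15.1390 9.2945 7.3150 7.3086 0.9064] k=[13 13 6 9 1]
t=13: x=[12.1353 11.8552 7.0500 8.1234 1.9831] k=[16 13 9 12 0]
t=14: x=[14.6861 12.4685 9.7350 10.7796 1.3589] k=[12 10 6 7 0]
t=15: x=[10.9908 9.4498 6.5250 6.3846 0.7932] k=[8 5 11 7 0]
t=16: x=[7.1311 5.7261 9.9500 6.9267 0.7932] k=[3 3 7 4 1]
t=17: x=[2.7692 3.2894 6.2650 4.1508 1.4181] k=[0 6 2 8 5]
t=18: x=[0.5800 4.7651 3.0500 7.3086 5.7065] k=[2 4 1 7 7]
t=19: x=[2.0382 3.3425 1.9450 6.6014 7.5017] k=[0 0 5 4 5]
t=20: x=[0.0000 0.5041 4.3700 4.3682 5.2580] k=[0 0 2 4 5]
t=21: x=[0.0000 0.2016 2.0000 4.0421 5.2580] k=[0 0 3 7 4]
t=22: x=[0.0000 0.3025 3.1050 6.4930 4.6380] k=[0 1 6 7 2]
t=23: x=[0.0966 1.3643 5.5800 6.6014 2.7194] k=[0 2 3 6 4]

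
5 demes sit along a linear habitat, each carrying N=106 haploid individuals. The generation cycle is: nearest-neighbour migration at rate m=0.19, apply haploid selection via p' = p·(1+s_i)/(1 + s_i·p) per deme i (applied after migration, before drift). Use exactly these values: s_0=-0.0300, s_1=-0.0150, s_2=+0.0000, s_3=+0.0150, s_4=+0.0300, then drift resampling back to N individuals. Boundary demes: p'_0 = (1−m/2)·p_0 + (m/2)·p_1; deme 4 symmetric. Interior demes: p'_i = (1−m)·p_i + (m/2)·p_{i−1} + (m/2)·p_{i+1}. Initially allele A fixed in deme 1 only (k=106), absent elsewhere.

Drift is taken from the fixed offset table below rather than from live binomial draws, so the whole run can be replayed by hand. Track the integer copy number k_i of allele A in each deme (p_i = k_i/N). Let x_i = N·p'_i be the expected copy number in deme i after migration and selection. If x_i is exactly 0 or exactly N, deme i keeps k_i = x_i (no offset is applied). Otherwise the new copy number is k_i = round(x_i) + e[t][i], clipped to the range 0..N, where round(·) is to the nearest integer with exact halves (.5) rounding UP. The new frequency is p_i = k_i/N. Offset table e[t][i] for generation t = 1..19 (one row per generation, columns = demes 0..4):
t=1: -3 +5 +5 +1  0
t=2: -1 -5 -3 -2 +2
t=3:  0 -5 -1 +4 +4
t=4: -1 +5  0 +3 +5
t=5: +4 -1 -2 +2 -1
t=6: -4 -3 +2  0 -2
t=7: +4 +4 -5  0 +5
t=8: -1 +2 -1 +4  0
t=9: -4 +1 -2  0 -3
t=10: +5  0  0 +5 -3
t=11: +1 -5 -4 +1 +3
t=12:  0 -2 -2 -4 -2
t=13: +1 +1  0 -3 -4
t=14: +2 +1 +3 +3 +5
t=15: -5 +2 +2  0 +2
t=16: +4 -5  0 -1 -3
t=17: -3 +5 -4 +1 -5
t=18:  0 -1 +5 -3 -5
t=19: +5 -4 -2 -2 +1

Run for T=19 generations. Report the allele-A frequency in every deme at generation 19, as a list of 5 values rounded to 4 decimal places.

[0.2736, 0.1981, 0.1981, 0.1226, 0.0849]

t=0: k=[0 106 0 0 0]
t=1: x=[9.7958 85.6123 10.0700 0.0000 0.0000] k=[7 91 15 0 0]
t=2: x=[14.5925 75.4725 20.7950 1.4461 0.0000] k=[14 70 18 0 0]
t=3: x=[18.8434 59.3456 21.2300 1.7352 0.0000] k=[19 54 20 6 0]
t=4: x=[21.7929 47.0492 21.9000 6.8548 0.5870] k=[21 52 22 10 6]
t=5: x=[23.3851 45.8115 23.7100 10.9048 6.5596] k=[27 45 22 13 6]
t=6: x=[28.0768 40.7253 23.3300 13.3629 6.8520] k=[24 38 25 13 5]
t=7: x=[24.7475 35.0794 25.0950 13.5550 5.9231] k=[29 39 20 14 11]
t=8: x=[29.2999 35.8854 21.2350 14.4700 11.5865] k=[28 38 20 18 12]
t=9: x=[28.3135 34.9849 21.5200 17.8398 12.9012] k=[24 36 20 18 10]
t=10: x=[24.5606 32.9956 21.3300 17.6479 11.0492] k=[30 33 21 23 8]
t=11: x=[29.6304 31.2410 22.3300 21.6403 9.6819] k=[31 26 18 23 13]
t=12: x=[29.8673 25.4218 19.2350 21.8320 14.3120] k=[30 23 17 18 12]
t=13: x=[28.6932 22.8232 17.6650 17.5520 12.9012] k=[30 24 18 15 9]
t=14: x=[28.7869 23.7206 18.2850 14.9047 9.8305] k=[31 25 21 18 15]
t=15: x=[29.7735 24.9009 21.0950 18.2236 15.6757] k=[25 27 23 18 18]
t=16: x=[24.6097 26.1313 22.9050 18.7032 18.4460] k=[29 21 23 18 15]
t=17: x=[27.6135 21.6881 22.3350 18.4154 15.6757] k=[25 27 18 19 11]
t=18: x=[24.6097 25.6599 18.9500 18.3700 12.0726] k=[25 25 24 15 7]
t=19: x=[24.4228 24.6182 23.2400 15.2888 7.9753] k=[29 21 21 13 9]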